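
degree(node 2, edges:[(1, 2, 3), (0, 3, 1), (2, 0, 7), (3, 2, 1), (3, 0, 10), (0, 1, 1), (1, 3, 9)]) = 3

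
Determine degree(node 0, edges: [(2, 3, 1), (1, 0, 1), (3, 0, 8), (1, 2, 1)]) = 2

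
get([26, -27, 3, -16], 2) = 3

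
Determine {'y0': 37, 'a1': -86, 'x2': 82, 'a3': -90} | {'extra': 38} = {'y0': 37, 'a1': -86, 'x2': 82, 'a3': -90, 'extra': 38}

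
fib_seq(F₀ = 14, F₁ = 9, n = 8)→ [14, 9, 23, 32, 55, 87, 142, 229]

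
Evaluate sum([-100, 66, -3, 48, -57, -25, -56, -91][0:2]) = -34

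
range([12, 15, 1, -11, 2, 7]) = 26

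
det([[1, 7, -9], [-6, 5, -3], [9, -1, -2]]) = (1)*(1)*det([[5, -3], [-1, -2]]) + (-1)*(7)*det([[-6, -3], [9, -2]]) + (1)*(-9)*det([[-6, 5], [9, -1]])
= -13 + -273 + 351
= 65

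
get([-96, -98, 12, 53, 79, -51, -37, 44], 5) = -51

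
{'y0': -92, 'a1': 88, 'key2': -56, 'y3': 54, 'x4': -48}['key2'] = -56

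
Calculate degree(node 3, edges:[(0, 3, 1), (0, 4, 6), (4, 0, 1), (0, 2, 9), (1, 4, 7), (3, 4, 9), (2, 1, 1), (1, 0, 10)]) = 2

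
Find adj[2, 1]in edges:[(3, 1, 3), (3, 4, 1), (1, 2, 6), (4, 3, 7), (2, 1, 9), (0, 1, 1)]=9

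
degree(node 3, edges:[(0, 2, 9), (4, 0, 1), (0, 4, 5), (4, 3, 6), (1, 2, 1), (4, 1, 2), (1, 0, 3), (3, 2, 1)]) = incident: (4,3), (3,2)
= 2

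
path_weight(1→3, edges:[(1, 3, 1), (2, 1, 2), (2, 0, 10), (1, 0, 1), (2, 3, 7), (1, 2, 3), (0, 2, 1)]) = 1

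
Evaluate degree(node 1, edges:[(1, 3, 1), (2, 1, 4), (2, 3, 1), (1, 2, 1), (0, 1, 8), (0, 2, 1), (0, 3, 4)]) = 4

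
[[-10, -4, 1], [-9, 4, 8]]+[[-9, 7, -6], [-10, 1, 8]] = [[-19, 3, -5], [-19, 5, 16]]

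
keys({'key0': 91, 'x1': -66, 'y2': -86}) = ['key0', 'x1', 'y2']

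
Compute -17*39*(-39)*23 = 594711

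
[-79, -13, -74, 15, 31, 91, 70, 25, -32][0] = -79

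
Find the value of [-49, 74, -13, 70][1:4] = [74, -13, 70]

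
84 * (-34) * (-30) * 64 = 5483520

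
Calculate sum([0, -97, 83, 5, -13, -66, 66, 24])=2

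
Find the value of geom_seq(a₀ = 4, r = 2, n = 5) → [4, 8, 16, 32, 64]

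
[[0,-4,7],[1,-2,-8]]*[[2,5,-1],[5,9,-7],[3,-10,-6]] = [[1, -106, -14], [-32, 67, 61]]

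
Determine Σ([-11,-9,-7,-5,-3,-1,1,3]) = -32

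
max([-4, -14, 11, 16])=16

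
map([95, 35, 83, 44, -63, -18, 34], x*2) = 95*2=190, 35*2=70, 83*2=166, 44*2=88, -63*2=-126, -18*2=-36, 34*2=68
= [190, 70, 166, 88, -126, -36, 68]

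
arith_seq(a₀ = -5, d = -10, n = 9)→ [-5, -15, -25, -35, -45, -55, -65, -75, -85]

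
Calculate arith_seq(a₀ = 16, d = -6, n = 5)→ [16, 10, 4, -2, -8]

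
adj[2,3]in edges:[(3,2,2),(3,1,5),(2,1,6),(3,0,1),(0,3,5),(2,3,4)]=4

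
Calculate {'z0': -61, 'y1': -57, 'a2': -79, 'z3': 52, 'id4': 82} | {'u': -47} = {'z0': -61, 'y1': -57, 'a2': -79, 'z3': 52, 'id4': 82, 'u': -47}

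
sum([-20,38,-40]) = -22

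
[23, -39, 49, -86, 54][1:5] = [-39, 49, -86, 54]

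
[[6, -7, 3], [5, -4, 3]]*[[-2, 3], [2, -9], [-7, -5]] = C[0][0] = (6)*(-2) + (-7)*(2) + (3)*(-7) = -47
C[0][1] = (6)*(3) + (-7)*(-9) + (3)*(-5) = 66
C[1][0] = (5)*(-2) + (-4)*(2) + (3)*(-7) = -39
C[1][1] = (5)*(3) + (-4)*(-9) + (3)*(-5) = 36
= [[-47, 66], [-39, 36]]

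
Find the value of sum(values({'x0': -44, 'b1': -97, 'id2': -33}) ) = -174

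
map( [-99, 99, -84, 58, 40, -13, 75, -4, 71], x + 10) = -99+10=-89, 99+10=109, -84+10=-74, 58+10=68, 40+10=50, -13+10=-3, 75+10=85, -4+10=6, 71+10=81
= [-89, 109, -74, 68, 50, -3, 85, 6, 81]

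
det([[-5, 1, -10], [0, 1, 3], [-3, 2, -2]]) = 1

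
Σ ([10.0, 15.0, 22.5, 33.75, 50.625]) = 10.0 + 15.0 + 22.5 + 33.75 + 50.625
= 131.875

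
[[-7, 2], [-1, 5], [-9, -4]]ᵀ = [[-7, -1, -9], [2, 5, -4]]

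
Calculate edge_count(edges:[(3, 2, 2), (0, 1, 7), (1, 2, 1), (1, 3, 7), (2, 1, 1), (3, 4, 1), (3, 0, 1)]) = 7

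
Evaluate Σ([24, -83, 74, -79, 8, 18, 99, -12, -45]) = 4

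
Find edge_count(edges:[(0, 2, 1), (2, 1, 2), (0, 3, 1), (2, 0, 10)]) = 4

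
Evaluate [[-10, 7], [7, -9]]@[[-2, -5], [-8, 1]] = [[-36, 57], [58, -44]]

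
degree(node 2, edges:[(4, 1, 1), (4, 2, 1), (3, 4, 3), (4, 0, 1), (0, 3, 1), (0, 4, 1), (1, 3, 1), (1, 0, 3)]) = 1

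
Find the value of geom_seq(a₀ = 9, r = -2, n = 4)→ [9, -18, 36, -72]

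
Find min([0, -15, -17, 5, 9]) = -17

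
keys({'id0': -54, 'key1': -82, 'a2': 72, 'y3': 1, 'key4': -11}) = ['id0', 'key1', 'a2', 'y3', 'key4']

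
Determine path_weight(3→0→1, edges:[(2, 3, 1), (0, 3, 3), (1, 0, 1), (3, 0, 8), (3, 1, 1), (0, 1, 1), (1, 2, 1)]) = w(3→0)=8 + w(0→1)=1
= 9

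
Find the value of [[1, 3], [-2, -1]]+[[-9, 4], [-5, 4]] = [[-8, 7], [-7, 3]]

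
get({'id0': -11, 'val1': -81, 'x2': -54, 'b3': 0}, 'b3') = 0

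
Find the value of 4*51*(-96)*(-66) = 1292544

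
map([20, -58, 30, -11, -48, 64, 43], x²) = (20)²=400, (-58)²=3364, (30)²=900, (-11)²=121, (-48)²=2304, (64)²=4096, (43)²=1849
= [400, 3364, 900, 121, 2304, 4096, 1849]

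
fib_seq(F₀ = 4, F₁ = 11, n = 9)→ [4, 11, 15, 26, 41, 67, 108, 175, 283]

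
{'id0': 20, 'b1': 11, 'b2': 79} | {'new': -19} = {'id0': 20, 'b1': 11, 'b2': 79, 'new': -19}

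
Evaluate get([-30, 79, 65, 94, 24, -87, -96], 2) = 65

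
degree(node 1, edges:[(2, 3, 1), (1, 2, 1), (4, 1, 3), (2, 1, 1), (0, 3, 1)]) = incident: (1,2), (4,1), (2,1)
= 3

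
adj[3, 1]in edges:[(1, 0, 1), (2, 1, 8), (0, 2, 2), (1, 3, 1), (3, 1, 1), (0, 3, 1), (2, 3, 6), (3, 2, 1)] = 1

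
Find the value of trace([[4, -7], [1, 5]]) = 9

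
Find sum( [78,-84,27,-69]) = 78 + (-84) + 27 + (-69)
= -48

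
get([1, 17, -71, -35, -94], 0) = 1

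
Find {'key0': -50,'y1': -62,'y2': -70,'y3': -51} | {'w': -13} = {'key0': -50, 'y1': -62, 'y2': -70, 'y3': -51, 'w': -13}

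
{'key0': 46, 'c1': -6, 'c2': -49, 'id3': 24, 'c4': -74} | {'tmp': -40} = {'key0': 46, 'c1': -6, 'c2': -49, 'id3': 24, 'c4': -74, 'tmp': -40}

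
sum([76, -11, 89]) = 154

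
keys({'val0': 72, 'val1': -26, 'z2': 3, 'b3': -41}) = ['val0', 'val1', 'z2', 'b3']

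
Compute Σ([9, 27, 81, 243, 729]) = 9 + 27 + 81 + 243 + 729
= 1089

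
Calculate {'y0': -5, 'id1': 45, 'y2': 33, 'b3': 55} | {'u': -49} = {'y0': -5, 'id1': 45, 'y2': 33, 'b3': 55, 'u': -49}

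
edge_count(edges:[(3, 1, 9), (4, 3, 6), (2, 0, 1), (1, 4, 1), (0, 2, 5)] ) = 5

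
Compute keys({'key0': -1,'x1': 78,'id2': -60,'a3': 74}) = ['key0', 'x1', 'id2', 'a3']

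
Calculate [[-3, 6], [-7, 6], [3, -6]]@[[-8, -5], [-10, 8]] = C[0][0] = (-3)*(-8) + (6)*(-10) = -36
C[0][1] = (-3)*(-5) + (6)*(8) = 63
C[1][0] = (-7)*(-8) + (6)*(-10) = -4
C[1][1] = (-7)*(-5) + (6)*(8) = 83
C[2][0] = (3)*(-8) + (-6)*(-10) = 36
C[2][1] = (3)*(-5) + (-6)*(8) = -63
= [[-36, 63], [-4, 83], [36, -63]]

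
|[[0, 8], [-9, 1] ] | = 72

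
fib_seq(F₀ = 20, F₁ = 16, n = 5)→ F_2 = F_1 + F_0 = 36
F_3 = F_2 + F_1 = 52
F_4 = F_3 + F_2 = 88
= [20, 16, 36, 52, 88]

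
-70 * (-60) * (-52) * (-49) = 10701600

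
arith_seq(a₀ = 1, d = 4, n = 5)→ a_0 = 1 + 0*4 = 1
a_1 = 1 + 1*4 = 5
a_2 = 1 + 2*4 = 9
...
= [1, 5, 9, 13, 17]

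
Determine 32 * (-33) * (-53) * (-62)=-3470016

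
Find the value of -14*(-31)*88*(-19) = -725648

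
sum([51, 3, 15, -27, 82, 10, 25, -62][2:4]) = -12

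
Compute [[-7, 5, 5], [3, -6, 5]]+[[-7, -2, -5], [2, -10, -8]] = [[-14, 3, 0], [5, -16, -3]]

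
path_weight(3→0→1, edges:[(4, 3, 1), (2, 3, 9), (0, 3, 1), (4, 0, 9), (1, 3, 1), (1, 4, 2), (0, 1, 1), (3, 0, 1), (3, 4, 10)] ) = w(3→0)=1 + w(0→1)=1
= 2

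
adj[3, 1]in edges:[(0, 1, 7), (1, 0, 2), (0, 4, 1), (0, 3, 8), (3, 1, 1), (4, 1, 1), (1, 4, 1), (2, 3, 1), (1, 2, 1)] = 1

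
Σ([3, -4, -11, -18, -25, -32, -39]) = 3 + (-4) + (-11) + (-18) + (-25) + (-32) + (-39)
= -126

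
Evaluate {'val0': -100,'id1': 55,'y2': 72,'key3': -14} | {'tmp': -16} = {'val0': -100, 'id1': 55, 'y2': 72, 'key3': -14, 'tmp': -16}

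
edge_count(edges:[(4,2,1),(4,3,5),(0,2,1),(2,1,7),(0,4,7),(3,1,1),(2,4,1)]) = 7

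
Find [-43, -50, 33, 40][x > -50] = keep x where x > -50: -43✓, -50✗, 33✓, 40✓
= [-43, 33, 40]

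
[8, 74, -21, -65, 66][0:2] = [8, 74]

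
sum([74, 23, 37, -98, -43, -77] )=-84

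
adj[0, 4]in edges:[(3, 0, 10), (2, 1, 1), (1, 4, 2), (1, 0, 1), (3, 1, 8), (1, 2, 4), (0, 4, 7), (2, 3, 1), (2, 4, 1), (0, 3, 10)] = 7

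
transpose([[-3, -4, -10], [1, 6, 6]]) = [[-3, 1], [-4, 6], [-10, 6]]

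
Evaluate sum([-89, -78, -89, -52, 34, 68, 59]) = -147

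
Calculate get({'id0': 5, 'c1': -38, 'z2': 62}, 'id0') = 5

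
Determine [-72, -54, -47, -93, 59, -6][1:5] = [-54, -47, -93, 59]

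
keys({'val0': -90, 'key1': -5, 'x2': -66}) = ['val0', 'key1', 'x2']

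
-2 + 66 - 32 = 32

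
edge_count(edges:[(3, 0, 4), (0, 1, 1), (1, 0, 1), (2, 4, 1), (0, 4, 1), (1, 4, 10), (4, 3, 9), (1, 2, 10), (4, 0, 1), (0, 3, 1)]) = 10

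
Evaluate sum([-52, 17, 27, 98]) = 90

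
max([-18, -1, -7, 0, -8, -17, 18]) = 18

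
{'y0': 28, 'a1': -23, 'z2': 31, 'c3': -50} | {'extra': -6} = {'y0': 28, 'a1': -23, 'z2': 31, 'c3': -50, 'extra': -6}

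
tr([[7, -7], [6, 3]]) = 10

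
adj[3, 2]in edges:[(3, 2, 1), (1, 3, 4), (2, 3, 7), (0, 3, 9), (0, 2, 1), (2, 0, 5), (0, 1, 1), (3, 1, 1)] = 1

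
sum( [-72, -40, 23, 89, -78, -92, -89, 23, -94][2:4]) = 112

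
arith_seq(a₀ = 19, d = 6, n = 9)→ [19, 25, 31, 37, 43, 49, 55, 61, 67]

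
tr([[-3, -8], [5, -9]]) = diagonal: (-3) + (-9)
= -12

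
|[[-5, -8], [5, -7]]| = 75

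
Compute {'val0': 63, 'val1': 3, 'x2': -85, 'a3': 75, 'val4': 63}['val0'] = 63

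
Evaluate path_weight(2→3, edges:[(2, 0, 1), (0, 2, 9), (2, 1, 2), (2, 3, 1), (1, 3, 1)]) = 1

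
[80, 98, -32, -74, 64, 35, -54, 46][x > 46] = keep x where x > 46: 80✓, 98✓, -32✗, -74✗, 64✓, 35✗, -54✗, 46✗
= [80, 98, 64]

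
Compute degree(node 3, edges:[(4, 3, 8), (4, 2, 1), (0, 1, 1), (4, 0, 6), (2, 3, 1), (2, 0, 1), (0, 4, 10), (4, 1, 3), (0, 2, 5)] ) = 2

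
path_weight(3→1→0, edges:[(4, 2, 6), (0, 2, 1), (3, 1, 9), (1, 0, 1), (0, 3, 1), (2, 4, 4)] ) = 10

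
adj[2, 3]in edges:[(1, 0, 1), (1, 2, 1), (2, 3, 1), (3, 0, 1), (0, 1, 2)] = 1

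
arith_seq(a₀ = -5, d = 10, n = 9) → [-5, 5, 15, 25, 35, 45, 55, 65, 75]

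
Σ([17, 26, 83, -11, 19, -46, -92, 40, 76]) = 112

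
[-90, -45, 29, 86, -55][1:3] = [-45, 29]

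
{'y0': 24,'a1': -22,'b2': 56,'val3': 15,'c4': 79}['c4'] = 79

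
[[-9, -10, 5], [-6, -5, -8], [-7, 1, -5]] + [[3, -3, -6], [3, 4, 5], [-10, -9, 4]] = [[-6, -13, -1], [-3, -1, -3], [-17, -8, -1]]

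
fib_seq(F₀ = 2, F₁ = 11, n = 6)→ F_2 = F_1 + F_0 = 13
F_3 = F_2 + F_1 = 24
F_4 = F_3 + F_2 = 37
...
= [2, 11, 13, 24, 37, 61]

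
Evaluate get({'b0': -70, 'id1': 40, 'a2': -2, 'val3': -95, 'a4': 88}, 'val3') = -95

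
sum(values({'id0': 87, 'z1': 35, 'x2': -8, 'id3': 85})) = 199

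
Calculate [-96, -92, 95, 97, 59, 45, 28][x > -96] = [-92, 95, 97, 59, 45, 28]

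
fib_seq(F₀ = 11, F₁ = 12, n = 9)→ [11, 12, 23, 35, 58, 93, 151, 244, 395]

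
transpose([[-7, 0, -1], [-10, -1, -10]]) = [[-7, -10], [0, -1], [-1, -10]]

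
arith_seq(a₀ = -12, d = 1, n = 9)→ a_0 = -12 + 0*1 = -12
a_1 = -12 + 1*1 = -11
a_2 = -12 + 2*1 = -10
...
= [-12, -11, -10, -9, -8, -7, -6, -5, -4]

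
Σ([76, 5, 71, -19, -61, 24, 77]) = 173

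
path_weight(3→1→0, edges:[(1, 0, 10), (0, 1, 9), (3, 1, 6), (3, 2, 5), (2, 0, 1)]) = 16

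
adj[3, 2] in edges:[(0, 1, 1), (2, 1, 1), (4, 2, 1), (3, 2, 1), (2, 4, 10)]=1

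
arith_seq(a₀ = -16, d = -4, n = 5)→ a_0 = -16 + 0*-4 = -16
a_1 = -16 + 1*-4 = -20
a_2 = -16 + 2*-4 = -24
...
= [-16, -20, -24, -28, -32]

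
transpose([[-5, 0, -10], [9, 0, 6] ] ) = [[-5, 9], [0, 0], [-10, 6]]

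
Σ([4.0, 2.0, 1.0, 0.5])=4.0 + 2.0 + 1.0 + 0.5
= 7.5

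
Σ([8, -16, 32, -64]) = 8 + -16 + 32 + -64
= -40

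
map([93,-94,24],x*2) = [186, -188, 48]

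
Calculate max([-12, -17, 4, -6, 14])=14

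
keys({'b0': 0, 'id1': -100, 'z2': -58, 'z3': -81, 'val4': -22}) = ['b0', 'id1', 'z2', 'z3', 'val4']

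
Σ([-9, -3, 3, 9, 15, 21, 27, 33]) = 96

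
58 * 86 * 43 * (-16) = -3431744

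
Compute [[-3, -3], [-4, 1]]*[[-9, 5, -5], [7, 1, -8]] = [[6, -18, 39], [43, -19, 12]]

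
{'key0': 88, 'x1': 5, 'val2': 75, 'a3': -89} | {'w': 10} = {'key0': 88, 'x1': 5, 'val2': 75, 'a3': -89, 'w': 10}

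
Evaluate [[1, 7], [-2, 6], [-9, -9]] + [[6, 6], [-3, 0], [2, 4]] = [[7, 13], [-5, 6], [-7, -5]]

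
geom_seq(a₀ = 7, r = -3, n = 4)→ a_0 = 7*(-3)^0 = 7
a_1 = 7*(-3)^1 = -21
a_2 = 7*(-3)^2 = 63
...
= [7, -21, 63, -189]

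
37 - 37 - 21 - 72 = -93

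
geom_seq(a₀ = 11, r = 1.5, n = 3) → [11.0, 16.5, 24.75]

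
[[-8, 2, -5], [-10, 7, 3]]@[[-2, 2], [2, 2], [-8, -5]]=C[0][0] = (-8)*(-2) + (2)*(2) + (-5)*(-8) = 60
C[0][1] = (-8)*(2) + (2)*(2) + (-5)*(-5) = 13
C[1][0] = (-10)*(-2) + (7)*(2) + (3)*(-8) = 10
C[1][1] = (-10)*(2) + (7)*(2) + (3)*(-5) = -21
= [[60, 13], [10, -21]]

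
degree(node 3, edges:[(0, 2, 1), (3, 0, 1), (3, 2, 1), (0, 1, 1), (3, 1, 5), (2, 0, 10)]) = 3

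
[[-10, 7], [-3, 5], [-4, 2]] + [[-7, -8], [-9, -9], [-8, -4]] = [[-17, -1], [-12, -4], [-12, -2]]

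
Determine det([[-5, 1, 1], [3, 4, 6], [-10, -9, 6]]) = -455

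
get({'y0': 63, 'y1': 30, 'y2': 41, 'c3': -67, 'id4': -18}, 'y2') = 41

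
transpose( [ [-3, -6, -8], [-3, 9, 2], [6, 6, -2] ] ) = [[-3, -3, 6], [-6, 9, 6], [-8, 2, -2]]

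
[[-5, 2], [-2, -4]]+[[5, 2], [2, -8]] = [[0, 4], [0, -12]]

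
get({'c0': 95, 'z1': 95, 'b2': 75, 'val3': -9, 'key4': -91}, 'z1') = 95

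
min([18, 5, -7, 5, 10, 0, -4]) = -7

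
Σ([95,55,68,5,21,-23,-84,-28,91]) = 200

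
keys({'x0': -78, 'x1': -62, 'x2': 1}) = ['x0', 'x1', 'x2']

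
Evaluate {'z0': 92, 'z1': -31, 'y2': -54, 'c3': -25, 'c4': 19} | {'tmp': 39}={'z0': 92, 'z1': -31, 'y2': -54, 'c3': -25, 'c4': 19, 'tmp': 39}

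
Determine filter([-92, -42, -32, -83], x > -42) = [-32]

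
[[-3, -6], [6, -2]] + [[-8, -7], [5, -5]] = [[-11, -13], [11, -7]]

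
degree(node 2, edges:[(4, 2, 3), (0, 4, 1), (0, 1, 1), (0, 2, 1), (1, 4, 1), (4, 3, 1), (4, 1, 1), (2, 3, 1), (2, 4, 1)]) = 4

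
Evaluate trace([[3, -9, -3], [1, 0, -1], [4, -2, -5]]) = -2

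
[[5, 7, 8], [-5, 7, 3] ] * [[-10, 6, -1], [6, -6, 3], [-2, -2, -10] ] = [[-24, -28, -64], [86, -78, -4]]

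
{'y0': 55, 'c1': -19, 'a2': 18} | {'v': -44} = {'y0': 55, 'c1': -19, 'a2': 18, 'v': -44}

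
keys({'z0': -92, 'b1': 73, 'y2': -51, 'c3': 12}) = ['z0', 'b1', 'y2', 'c3']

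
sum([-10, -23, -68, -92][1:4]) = -183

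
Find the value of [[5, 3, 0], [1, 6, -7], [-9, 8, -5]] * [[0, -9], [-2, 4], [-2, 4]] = C[0][0] = (5)*(0) + (3)*(-2) + (0)*(-2) = -6
C[0][1] = (5)*(-9) + (3)*(4) + (0)*(4) = -33
C[1][0] = (1)*(0) + (6)*(-2) + (-7)*(-2) = 2
C[1][1] = (1)*(-9) + (6)*(4) + (-7)*(4) = -13
C[2][0] = (-9)*(0) + (8)*(-2) + (-5)*(-2) = -6
C[2][1] = (-9)*(-9) + (8)*(4) + (-5)*(4) = 93
= [[-6, -33], [2, -13], [-6, 93]]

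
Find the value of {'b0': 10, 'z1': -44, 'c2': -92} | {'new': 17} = {'b0': 10, 'z1': -44, 'c2': -92, 'new': 17}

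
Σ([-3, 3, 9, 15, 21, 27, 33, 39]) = 144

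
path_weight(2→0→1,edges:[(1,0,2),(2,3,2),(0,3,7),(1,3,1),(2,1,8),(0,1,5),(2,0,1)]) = 6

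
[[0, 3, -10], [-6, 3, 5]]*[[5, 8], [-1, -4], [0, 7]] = [[-3, -82], [-33, -25]]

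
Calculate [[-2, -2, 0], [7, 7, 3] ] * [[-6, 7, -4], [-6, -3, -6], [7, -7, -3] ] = [[24, -8, 20], [-63, 7, -79]]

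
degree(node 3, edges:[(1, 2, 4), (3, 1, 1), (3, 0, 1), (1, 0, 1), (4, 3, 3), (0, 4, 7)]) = incident: (3,1), (3,0), (4,3)
= 3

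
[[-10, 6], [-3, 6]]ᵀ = [[-10, -3], [6, 6]]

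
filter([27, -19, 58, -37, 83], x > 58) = [83]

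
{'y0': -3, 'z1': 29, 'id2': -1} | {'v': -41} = {'y0': -3, 'z1': 29, 'id2': -1, 'v': -41}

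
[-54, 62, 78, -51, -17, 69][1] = 62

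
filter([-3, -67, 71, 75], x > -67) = keep x where x > -67: -3✓, -67✗, 71✓, 75✓
= [-3, 71, 75]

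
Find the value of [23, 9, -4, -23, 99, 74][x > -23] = keep x where x > -23: 23✓, 9✓, -4✓, -23✗, 99✓, 74✓
= [23, 9, -4, 99, 74]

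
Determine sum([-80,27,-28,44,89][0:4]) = slice → [-80, 27, -28, 44]
(-80) + 27 + (-28) + 44
= -37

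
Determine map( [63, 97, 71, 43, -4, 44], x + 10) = 63+10=73, 97+10=107, 71+10=81, 43+10=53, -4+10=6, 44+10=54
= [73, 107, 81, 53, 6, 54]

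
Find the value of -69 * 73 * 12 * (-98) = 5923512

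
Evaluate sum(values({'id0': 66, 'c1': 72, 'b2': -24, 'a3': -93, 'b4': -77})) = -56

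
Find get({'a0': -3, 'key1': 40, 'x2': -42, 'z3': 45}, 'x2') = -42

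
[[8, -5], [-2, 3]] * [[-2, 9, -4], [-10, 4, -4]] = [[34, 52, -12], [-26, -6, -4]]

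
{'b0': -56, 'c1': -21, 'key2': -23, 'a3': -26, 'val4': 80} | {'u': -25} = {'b0': -56, 'c1': -21, 'key2': -23, 'a3': -26, 'val4': 80, 'u': -25}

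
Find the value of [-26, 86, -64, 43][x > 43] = keep x where x > 43: -26✗, 86✓, -64✗, 43✗
= [86]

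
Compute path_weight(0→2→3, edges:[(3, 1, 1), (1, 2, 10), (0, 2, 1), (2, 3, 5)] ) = 6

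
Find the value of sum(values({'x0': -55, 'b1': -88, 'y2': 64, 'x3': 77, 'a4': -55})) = (-55) + (-88) + 64 + 77 + (-55)
= -57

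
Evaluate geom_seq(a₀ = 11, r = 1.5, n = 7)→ a_0 = 11*1.5^0 = 11.0
a_1 = 11*1.5^1 = 16.5
a_2 = 11*1.5^2 = 24.75
...
= [11.0, 16.5, 24.75, 37.125, 55.6875, 83.53125, 125.296875]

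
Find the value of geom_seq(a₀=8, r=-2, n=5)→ [8, -16, 32, -64, 128]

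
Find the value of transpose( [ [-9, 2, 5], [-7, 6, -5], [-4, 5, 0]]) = [[-9, -7, -4], [2, 6, 5], [5, -5, 0]]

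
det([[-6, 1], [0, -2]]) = 12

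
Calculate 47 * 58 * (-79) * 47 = -10121638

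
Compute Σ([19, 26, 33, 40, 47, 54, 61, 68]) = 19 + 26 + 33 + 40 + 47 + 54 + 61 + 68
= 348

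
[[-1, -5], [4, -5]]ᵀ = [[-1, 4], [-5, -5]]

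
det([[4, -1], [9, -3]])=-3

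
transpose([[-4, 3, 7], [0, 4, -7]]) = [[-4, 0], [3, 4], [7, -7]]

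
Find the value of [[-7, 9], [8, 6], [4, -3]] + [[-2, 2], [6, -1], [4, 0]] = [[-9, 11], [14, 5], [8, -3]]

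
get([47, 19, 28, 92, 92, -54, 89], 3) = 92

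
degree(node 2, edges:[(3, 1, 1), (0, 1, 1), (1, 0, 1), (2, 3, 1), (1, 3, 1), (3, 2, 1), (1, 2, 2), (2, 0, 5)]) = incident: (2,3), (3,2), (1,2), (2,0)
= 4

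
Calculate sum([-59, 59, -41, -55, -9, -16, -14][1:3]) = slice → [59, -41]
59 + (-41)
= 18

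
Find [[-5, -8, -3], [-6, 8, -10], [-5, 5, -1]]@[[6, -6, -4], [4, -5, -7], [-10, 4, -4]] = [[-32, 58, 88], [96, -44, 8], [0, 1, -11]]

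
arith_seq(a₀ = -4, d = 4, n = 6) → [-4, 0, 4, 8, 12, 16]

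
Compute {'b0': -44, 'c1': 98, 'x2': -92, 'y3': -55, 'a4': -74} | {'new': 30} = {'b0': -44, 'c1': 98, 'x2': -92, 'y3': -55, 'a4': -74, 'new': 30}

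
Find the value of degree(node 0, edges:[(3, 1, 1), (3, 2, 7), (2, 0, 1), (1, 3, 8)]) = 1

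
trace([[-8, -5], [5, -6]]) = -14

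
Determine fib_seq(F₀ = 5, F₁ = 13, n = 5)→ [5, 13, 18, 31, 49]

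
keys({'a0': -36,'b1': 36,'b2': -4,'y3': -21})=['a0', 'b1', 'b2', 'y3']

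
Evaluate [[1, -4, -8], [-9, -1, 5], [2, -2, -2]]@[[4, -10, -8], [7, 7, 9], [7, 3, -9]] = C[0][0] = (1)*(4) + (-4)*(7) + (-8)*(7) = -80
C[0][1] = (1)*(-10) + (-4)*(7) + (-8)*(3) = -62
C[0][2] = (1)*(-8) + (-4)*(9) + (-8)*(-9) = 28
C[1][0] = (-9)*(4) + (-1)*(7) + (5)*(7) = -8
C[1][1] = (-9)*(-10) + (-1)*(7) + (5)*(3) = 98
C[1][2] = (-9)*(-8) + (-1)*(9) + (5)*(-9) = 18
... (3 more cells)
= [[-80, -62, 28], [-8, 98, 18], [-20, -40, -16]]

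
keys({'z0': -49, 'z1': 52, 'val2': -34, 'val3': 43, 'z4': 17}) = ['z0', 'z1', 'val2', 'val3', 'z4']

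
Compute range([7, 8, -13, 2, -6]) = 21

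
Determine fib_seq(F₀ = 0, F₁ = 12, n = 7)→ [0, 12, 12, 24, 36, 60, 96]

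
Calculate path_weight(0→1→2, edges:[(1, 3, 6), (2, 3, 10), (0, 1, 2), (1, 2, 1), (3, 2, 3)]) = w(0→1)=2 + w(1→2)=1
= 3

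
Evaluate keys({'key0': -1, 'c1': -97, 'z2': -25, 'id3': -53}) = ['key0', 'c1', 'z2', 'id3']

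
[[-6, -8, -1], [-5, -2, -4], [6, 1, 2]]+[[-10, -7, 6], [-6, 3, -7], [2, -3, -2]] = [[-16, -15, 5], [-11, 1, -11], [8, -2, 0]]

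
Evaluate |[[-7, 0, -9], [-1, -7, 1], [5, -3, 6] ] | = (1)*(-7)*det([[-7, 1], [-3, 6]]) + (-1)*(0)*det([[-1, 1], [5, 6]]) + (1)*(-9)*det([[-1, -7], [5, -3]])
= 273 + 0 + -342
= -69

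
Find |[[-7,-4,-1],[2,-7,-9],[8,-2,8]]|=(1)*(-7)*det([[-7, -9], [-2, 8]]) + (-1)*(-4)*det([[2, -9], [8, 8]]) + (1)*(-1)*det([[2, -7], [8, -2]])
= 518 + 352 + -52
= 818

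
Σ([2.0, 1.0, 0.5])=3.5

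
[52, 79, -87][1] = 79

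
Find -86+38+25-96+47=-72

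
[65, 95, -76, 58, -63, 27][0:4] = [65, 95, -76, 58]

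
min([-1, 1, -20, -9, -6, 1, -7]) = -20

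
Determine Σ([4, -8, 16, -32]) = -20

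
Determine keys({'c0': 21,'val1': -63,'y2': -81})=['c0', 'val1', 'y2']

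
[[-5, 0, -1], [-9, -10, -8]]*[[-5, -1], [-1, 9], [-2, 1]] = C[0][0] = (-5)*(-5) + (0)*(-1) + (-1)*(-2) = 27
C[0][1] = (-5)*(-1) + (0)*(9) + (-1)*(1) = 4
C[1][0] = (-9)*(-5) + (-10)*(-1) + (-8)*(-2) = 71
C[1][1] = (-9)*(-1) + (-10)*(9) + (-8)*(1) = -89
= [[27, 4], [71, -89]]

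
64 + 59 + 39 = 162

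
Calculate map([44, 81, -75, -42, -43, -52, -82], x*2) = 44*2=88, 81*2=162, -75*2=-150, -42*2=-84, -43*2=-86, -52*2=-104, -82*2=-164
= [88, 162, -150, -84, -86, -104, -164]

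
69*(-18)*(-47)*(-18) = -1050732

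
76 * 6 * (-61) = -27816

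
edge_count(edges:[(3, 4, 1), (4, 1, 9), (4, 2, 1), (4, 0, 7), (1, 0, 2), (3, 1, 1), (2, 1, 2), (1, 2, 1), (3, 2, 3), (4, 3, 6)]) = 10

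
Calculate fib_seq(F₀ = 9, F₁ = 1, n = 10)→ [9, 1, 10, 11, 21, 32, 53, 85, 138, 223]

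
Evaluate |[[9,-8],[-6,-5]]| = (9)*(-5) - (-8)*(-6)
= -93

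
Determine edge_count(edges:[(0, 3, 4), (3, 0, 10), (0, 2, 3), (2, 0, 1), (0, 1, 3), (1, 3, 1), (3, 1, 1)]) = 7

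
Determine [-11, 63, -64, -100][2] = -64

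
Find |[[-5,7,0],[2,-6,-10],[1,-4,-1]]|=(1)*(-5)*det([[-6, -10], [-4, -1]]) + (-1)*(7)*det([[2, -10], [1, -1]]) + (1)*(0)*det([[2, -6], [1, -4]])
= 170 + -56 + 0
= 114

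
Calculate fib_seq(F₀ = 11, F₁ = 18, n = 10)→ [11, 18, 29, 47, 76, 123, 199, 322, 521, 843]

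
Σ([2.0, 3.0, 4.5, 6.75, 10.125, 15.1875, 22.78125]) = 64.34375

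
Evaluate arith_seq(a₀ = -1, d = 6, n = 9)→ a_0 = -1 + 0*6 = -1
a_1 = -1 + 1*6 = 5
a_2 = -1 + 2*6 = 11
...
= [-1, 5, 11, 17, 23, 29, 35, 41, 47]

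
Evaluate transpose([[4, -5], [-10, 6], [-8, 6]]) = [[4, -10, -8], [-5, 6, 6]]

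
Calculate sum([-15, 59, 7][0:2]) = slice → [-15, 59]
(-15) + 59
= 44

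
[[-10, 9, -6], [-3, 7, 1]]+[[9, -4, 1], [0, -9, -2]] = [[-1, 5, -5], [-3, -2, -1]]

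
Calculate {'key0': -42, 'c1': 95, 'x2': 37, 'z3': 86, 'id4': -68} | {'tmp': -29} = {'key0': -42, 'c1': 95, 'x2': 37, 'z3': 86, 'id4': -68, 'tmp': -29}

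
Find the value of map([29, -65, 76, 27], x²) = (29)²=841, (-65)²=4225, (76)²=5776, (27)²=729
= [841, 4225, 5776, 729]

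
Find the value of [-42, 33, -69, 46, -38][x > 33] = [46]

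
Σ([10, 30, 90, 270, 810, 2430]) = 10 + 30 + 90 + 270 + 810 + 2430
= 3640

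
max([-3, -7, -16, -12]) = -3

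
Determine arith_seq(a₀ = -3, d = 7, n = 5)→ a_0 = -3 + 0*7 = -3
a_1 = -3 + 1*7 = 4
a_2 = -3 + 2*7 = 11
...
= [-3, 4, 11, 18, 25]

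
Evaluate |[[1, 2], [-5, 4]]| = 14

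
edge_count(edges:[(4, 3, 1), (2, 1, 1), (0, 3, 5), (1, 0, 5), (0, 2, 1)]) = 5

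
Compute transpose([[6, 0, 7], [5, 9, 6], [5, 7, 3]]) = [[6, 5, 5], [0, 9, 7], [7, 6, 3]]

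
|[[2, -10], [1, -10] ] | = (2)*(-10) - (-10)*(1)
= -10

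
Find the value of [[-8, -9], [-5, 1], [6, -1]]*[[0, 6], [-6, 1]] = [[54, -57], [-6, -29], [6, 35]]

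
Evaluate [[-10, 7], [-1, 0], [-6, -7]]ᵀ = [[-10, -1, -6], [7, 0, -7]]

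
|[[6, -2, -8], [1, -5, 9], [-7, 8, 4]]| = -202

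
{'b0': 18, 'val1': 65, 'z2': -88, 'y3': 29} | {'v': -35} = {'b0': 18, 'val1': 65, 'z2': -88, 'y3': 29, 'v': -35}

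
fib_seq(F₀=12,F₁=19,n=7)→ F_2 = F_1 + F_0 = 31
F_3 = F_2 + F_1 = 50
F_4 = F_3 + F_2 = 81
...
= [12, 19, 31, 50, 81, 131, 212]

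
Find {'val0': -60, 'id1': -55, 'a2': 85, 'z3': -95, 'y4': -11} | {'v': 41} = {'val0': -60, 'id1': -55, 'a2': 85, 'z3': -95, 'y4': -11, 'v': 41}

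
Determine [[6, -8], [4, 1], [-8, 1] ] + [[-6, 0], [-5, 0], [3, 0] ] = [[0, -8], [-1, 1], [-5, 1]]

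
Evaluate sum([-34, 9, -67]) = -92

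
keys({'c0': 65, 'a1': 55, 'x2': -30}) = ['c0', 'a1', 'x2']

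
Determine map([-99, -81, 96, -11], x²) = (-99)²=9801, (-81)²=6561, (96)²=9216, (-11)²=121
= [9801, 6561, 9216, 121]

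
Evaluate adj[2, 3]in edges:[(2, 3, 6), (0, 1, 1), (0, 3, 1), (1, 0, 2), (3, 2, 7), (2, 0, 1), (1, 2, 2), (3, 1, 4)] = 6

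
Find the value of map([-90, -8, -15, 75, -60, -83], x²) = [8100, 64, 225, 5625, 3600, 6889]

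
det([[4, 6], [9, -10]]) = -94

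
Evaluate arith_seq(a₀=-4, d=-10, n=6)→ [-4, -14, -24, -34, -44, -54]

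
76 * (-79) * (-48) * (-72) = -20749824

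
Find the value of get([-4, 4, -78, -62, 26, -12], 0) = -4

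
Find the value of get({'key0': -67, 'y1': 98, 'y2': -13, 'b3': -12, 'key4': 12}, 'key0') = -67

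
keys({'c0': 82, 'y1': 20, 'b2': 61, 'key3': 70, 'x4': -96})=['c0', 'y1', 'b2', 'key3', 'x4']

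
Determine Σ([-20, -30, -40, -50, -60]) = (-20) + (-30) + (-40) + (-50) + (-60)
= -200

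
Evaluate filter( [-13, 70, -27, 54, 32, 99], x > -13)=[70, 54, 32, 99]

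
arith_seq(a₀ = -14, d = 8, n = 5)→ [-14, -6, 2, 10, 18]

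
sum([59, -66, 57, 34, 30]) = 59 + (-66) + 57 + 34 + 30
= 114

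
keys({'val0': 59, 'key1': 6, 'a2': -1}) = ['val0', 'key1', 'a2']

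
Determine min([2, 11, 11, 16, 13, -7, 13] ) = -7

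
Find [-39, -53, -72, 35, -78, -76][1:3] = [-53, -72]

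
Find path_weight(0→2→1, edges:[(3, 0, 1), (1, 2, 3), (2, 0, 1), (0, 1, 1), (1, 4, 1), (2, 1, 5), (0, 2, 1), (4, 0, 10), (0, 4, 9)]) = 6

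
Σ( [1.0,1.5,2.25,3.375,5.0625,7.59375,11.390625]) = 1.0 + 1.5 + 2.25 + 3.375 + 5.0625 + 7.59375 + 11.390625
= 32.171875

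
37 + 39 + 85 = 161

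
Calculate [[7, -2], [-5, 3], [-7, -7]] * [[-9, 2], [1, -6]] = C[0][0] = (7)*(-9) + (-2)*(1) = -65
C[0][1] = (7)*(2) + (-2)*(-6) = 26
C[1][0] = (-5)*(-9) + (3)*(1) = 48
C[1][1] = (-5)*(2) + (3)*(-6) = -28
C[2][0] = (-7)*(-9) + (-7)*(1) = 56
C[2][1] = (-7)*(2) + (-7)*(-6) = 28
= [[-65, 26], [48, -28], [56, 28]]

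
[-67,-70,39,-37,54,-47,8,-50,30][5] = -47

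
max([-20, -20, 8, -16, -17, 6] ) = 8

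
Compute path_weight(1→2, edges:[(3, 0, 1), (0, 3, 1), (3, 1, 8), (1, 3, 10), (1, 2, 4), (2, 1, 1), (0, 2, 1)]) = 4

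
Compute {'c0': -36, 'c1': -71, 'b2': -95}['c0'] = -36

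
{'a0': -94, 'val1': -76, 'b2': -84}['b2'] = -84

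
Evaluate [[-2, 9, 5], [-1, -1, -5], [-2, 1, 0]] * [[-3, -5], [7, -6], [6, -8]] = C[0][0] = (-2)*(-3) + (9)*(7) + (5)*(6) = 99
C[0][1] = (-2)*(-5) + (9)*(-6) + (5)*(-8) = -84
C[1][0] = (-1)*(-3) + (-1)*(7) + (-5)*(6) = -34
C[1][1] = (-1)*(-5) + (-1)*(-6) + (-5)*(-8) = 51
C[2][0] = (-2)*(-3) + (1)*(7) + (0)*(6) = 13
C[2][1] = (-2)*(-5) + (1)*(-6) + (0)*(-8) = 4
= [[99, -84], [-34, 51], [13, 4]]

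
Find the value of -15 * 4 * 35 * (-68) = 142800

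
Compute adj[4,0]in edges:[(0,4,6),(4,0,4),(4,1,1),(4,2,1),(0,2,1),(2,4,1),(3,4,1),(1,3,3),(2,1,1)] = 4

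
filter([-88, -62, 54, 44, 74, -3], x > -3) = [54, 44, 74]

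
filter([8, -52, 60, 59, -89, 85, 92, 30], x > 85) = [92]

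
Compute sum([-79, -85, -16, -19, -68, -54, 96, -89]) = -314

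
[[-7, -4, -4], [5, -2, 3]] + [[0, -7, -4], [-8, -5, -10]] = [[-7, -11, -8], [-3, -7, -7]]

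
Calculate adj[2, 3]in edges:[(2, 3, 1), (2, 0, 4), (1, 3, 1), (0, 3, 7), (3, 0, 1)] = 1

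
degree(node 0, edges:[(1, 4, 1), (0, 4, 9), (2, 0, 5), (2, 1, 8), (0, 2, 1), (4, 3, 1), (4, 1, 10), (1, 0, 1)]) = incident: (0,4), (2,0), (0,2), (1,0)
= 4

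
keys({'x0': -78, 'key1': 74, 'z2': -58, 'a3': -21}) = ['x0', 'key1', 'z2', 'a3']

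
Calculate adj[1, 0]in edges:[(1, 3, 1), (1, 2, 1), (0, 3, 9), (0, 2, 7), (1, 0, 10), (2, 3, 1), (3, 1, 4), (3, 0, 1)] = 10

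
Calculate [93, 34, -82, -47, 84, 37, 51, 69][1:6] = [34, -82, -47, 84, 37]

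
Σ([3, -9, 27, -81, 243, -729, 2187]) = 1641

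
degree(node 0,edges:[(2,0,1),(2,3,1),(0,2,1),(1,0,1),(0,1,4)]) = incident: (2,0), (0,2), (1,0), (0,1)
= 4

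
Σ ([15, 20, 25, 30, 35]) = 125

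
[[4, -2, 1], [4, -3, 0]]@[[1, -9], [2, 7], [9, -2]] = C[0][0] = (4)*(1) + (-2)*(2) + (1)*(9) = 9
C[0][1] = (4)*(-9) + (-2)*(7) + (1)*(-2) = -52
C[1][0] = (4)*(1) + (-3)*(2) + (0)*(9) = -2
C[1][1] = (4)*(-9) + (-3)*(7) + (0)*(-2) = -57
= [[9, -52], [-2, -57]]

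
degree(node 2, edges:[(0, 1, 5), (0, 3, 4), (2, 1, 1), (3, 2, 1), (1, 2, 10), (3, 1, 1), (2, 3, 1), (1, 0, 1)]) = incident: (2,1), (3,2), (1,2), (2,3)
= 4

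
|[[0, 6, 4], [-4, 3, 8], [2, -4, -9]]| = (1)*(0)*det([[3, 8], [-4, -9]]) + (-1)*(6)*det([[-4, 8], [2, -9]]) + (1)*(4)*det([[-4, 3], [2, -4]])
= 0 + -120 + 40
= -80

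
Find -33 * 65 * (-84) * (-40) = -7207200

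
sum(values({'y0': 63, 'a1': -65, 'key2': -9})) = -11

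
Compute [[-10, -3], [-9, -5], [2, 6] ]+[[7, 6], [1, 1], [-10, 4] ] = [[-3, 3], [-8, -4], [-8, 10]]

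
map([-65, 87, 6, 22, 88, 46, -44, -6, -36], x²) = [4225, 7569, 36, 484, 7744, 2116, 1936, 36, 1296]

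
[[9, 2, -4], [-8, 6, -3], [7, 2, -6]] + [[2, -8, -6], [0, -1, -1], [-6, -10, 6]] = [[11, -6, -10], [-8, 5, -4], [1, -8, 0]]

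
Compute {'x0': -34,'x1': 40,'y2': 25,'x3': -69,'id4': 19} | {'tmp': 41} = {'x0': -34, 'x1': 40, 'y2': 25, 'x3': -69, 'id4': 19, 'tmp': 41}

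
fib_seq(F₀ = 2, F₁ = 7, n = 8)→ F_2 = F_1 + F_0 = 9
F_3 = F_2 + F_1 = 16
F_4 = F_3 + F_2 = 25
...
= [2, 7, 9, 16, 25, 41, 66, 107]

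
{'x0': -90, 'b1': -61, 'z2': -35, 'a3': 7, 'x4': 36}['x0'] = -90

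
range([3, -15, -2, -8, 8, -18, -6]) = 26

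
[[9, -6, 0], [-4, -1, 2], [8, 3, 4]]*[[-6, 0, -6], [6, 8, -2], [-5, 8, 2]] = C[0][0] = (9)*(-6) + (-6)*(6) + (0)*(-5) = -90
C[0][1] = (9)*(0) + (-6)*(8) + (0)*(8) = -48
C[0][2] = (9)*(-6) + (-6)*(-2) + (0)*(2) = -42
C[1][0] = (-4)*(-6) + (-1)*(6) + (2)*(-5) = 8
C[1][1] = (-4)*(0) + (-1)*(8) + (2)*(8) = 8
C[1][2] = (-4)*(-6) + (-1)*(-2) + (2)*(2) = 30
... (3 more cells)
= [[-90, -48, -42], [8, 8, 30], [-50, 56, -46]]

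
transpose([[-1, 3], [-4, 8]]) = [[-1, -4], [3, 8]]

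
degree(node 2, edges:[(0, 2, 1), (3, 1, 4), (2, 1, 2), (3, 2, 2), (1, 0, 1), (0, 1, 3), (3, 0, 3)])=3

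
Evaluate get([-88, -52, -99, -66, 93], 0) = -88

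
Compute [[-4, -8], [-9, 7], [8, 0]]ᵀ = [[-4, -9, 8], [-8, 7, 0]]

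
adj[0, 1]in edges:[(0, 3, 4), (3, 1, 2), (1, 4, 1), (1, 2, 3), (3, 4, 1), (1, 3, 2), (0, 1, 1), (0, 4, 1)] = 1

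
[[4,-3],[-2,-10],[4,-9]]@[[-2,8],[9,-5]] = [[-35, 47], [-86, 34], [-89, 77]]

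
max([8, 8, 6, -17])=8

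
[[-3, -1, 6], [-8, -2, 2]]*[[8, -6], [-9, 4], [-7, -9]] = [[-57, -40], [-60, 22]]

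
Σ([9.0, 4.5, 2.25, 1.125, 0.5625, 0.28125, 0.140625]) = 9.0 + 4.5 + 2.25 + 1.125 + 0.5625 + 0.28125 + 0.140625
= 17.859375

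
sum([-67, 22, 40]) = (-67) + 22 + 40
= -5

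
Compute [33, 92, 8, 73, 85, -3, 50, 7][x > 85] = [92]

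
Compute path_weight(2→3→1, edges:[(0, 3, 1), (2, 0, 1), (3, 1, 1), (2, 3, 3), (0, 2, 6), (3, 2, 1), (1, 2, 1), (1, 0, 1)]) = 4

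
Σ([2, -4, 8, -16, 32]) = 2 + -4 + 8 + -16 + 32
= 22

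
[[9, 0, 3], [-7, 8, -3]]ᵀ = [[9, -7], [0, 8], [3, -3]]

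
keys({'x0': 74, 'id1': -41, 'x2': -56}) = ['x0', 'id1', 'x2']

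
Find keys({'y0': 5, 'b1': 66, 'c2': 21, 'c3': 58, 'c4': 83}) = ['y0', 'b1', 'c2', 'c3', 'c4']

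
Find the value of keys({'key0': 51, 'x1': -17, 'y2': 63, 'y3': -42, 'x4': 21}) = ['key0', 'x1', 'y2', 'y3', 'x4']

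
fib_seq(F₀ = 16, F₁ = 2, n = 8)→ [16, 2, 18, 20, 38, 58, 96, 154]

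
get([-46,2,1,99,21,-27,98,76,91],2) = 1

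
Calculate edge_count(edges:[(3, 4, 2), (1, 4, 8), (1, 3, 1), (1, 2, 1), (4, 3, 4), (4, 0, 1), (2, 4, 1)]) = 7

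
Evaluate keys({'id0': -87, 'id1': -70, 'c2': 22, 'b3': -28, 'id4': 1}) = ['id0', 'id1', 'c2', 'b3', 'id4']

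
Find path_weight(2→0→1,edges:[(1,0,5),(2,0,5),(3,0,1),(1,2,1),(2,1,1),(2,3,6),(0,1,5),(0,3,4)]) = w(2→0)=5 + w(0→1)=5
= 10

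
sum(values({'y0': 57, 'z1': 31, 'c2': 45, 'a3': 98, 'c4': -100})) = 57 + 31 + 45 + 98 + (-100)
= 131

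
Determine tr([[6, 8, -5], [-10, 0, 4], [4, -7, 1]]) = diagonal: 6 + 0 + 1
= 7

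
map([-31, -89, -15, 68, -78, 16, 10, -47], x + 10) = -31+10=-21, -89+10=-79, -15+10=-5, 68+10=78, -78+10=-68, 16+10=26, 10+10=20, -47+10=-37
= [-21, -79, -5, 78, -68, 26, 20, -37]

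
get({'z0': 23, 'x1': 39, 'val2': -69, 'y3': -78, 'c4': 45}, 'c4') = 45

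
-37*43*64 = -101824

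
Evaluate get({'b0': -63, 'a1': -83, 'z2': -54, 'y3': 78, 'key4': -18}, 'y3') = 78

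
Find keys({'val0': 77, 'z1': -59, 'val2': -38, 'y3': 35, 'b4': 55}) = ['val0', 'z1', 'val2', 'y3', 'b4']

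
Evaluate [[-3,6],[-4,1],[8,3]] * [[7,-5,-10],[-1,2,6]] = C[0][0] = (-3)*(7) + (6)*(-1) = -27
C[0][1] = (-3)*(-5) + (6)*(2) = 27
C[0][2] = (-3)*(-10) + (6)*(6) = 66
C[1][0] = (-4)*(7) + (1)*(-1) = -29
C[1][1] = (-4)*(-5) + (1)*(2) = 22
C[1][2] = (-4)*(-10) + (1)*(6) = 46
... (3 more cells)
= [[-27, 27, 66], [-29, 22, 46], [53, -34, -62]]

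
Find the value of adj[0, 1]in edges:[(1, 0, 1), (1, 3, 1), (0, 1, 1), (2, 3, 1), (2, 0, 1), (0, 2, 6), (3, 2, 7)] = 1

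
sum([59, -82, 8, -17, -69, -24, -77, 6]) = 59 + (-82) + 8 + (-17) + (-69) + (-24) + (-77) + 6
= -196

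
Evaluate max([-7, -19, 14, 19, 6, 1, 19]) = 19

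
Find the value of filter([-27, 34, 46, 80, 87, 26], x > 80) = keep x where x > 80: -27✗, 34✗, 46✗, 80✗, 87✓, 26✗
= [87]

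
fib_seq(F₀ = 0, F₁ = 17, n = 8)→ [0, 17, 17, 34, 51, 85, 136, 221]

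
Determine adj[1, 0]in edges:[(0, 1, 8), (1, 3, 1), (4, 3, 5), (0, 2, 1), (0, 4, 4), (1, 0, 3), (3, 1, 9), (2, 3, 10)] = 3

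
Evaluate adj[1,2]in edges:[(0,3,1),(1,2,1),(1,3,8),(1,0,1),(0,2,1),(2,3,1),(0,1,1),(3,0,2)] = 1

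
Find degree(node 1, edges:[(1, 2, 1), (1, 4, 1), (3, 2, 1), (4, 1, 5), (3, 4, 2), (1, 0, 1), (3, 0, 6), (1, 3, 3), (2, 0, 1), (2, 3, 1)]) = incident: (1,2), (1,4), (4,1), (1,0), (1,3)
= 5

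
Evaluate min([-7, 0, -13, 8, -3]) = -13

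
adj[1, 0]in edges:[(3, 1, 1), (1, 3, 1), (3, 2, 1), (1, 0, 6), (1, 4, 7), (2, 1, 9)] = 6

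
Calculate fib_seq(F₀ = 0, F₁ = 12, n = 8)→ [0, 12, 12, 24, 36, 60, 96, 156]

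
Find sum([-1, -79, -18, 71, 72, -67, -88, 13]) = (-1) + (-79) + (-18) + 71 + 72 + (-67) + (-88) + 13
= -97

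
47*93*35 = 152985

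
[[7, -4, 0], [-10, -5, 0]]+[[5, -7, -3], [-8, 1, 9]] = [[12, -11, -3], [-18, -4, 9]]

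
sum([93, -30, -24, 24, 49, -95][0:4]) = 63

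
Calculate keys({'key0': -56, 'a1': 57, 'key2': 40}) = ['key0', 'a1', 'key2']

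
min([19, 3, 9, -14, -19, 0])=-19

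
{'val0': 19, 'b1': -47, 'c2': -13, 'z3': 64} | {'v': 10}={'val0': 19, 'b1': -47, 'c2': -13, 'z3': 64, 'v': 10}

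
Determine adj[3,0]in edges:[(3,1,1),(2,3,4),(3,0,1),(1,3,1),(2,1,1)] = 1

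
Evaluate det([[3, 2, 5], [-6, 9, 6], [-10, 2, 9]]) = (1)*(3)*det([[9, 6], [2, 9]]) + (-1)*(2)*det([[-6, 6], [-10, 9]]) + (1)*(5)*det([[-6, 9], [-10, 2]])
= 207 + -12 + 390
= 585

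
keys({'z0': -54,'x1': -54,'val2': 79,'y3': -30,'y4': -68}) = ['z0', 'x1', 'val2', 'y3', 'y4']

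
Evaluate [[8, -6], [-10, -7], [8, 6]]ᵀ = [[8, -10, 8], [-6, -7, 6]]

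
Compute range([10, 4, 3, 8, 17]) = 14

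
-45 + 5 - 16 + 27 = -29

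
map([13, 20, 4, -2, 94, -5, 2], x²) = (13)²=169, (20)²=400, (4)²=16, (-2)²=4, (94)²=8836, (-5)²=25, (2)²=4
= [169, 400, 16, 4, 8836, 25, 4]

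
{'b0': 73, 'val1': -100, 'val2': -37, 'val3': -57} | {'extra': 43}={'b0': 73, 'val1': -100, 'val2': -37, 'val3': -57, 'extra': 43}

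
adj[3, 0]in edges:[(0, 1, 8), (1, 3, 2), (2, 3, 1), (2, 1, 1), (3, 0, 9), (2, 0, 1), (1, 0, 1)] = 9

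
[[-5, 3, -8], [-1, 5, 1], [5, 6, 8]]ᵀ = [[-5, -1, 5], [3, 5, 6], [-8, 1, 8]]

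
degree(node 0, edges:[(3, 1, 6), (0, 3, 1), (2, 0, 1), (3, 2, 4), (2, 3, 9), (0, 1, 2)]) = incident: (0,3), (2,0), (0,1)
= 3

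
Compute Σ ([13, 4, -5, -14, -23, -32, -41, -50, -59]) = 13 + 4 + (-5) + (-14) + (-23) + (-32) + (-41) + (-50) + (-59)
= -207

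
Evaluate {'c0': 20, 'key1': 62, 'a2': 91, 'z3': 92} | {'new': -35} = {'c0': 20, 'key1': 62, 'a2': 91, 'z3': 92, 'new': -35}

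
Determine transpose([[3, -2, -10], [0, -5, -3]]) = [[3, 0], [-2, -5], [-10, -3]]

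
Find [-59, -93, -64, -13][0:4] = [-59, -93, -64, -13]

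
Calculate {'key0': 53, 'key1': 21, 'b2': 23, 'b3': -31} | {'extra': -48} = {'key0': 53, 'key1': 21, 'b2': 23, 'b3': -31, 'extra': -48}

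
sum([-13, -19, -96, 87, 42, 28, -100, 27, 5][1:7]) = -58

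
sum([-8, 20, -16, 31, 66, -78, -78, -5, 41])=-27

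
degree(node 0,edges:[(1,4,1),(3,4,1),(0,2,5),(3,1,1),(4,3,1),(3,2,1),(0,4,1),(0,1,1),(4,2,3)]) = 3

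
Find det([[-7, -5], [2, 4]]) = (-7)*(4) - (-5)*(2)
= -18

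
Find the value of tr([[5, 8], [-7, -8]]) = diagonal: 5 + (-8)
= -3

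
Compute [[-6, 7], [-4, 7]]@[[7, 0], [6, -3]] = [[0, -21], [14, -21]]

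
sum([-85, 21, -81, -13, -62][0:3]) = -145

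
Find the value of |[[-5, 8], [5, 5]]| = -65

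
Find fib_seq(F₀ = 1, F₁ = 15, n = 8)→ F_2 = F_1 + F_0 = 16
F_3 = F_2 + F_1 = 31
F_4 = F_3 + F_2 = 47
...
= [1, 15, 16, 31, 47, 78, 125, 203]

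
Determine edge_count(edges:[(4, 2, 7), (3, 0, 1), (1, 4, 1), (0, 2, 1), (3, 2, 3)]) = 5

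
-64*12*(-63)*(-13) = -628992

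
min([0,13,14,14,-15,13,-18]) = -18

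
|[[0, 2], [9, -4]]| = (0)*(-4) - (2)*(9)
= -18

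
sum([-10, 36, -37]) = -11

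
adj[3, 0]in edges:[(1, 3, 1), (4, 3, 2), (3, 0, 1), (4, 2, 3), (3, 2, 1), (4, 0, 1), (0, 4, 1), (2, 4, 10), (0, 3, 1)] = 1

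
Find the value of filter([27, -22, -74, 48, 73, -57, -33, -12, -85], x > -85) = [27, -22, -74, 48, 73, -57, -33, -12]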